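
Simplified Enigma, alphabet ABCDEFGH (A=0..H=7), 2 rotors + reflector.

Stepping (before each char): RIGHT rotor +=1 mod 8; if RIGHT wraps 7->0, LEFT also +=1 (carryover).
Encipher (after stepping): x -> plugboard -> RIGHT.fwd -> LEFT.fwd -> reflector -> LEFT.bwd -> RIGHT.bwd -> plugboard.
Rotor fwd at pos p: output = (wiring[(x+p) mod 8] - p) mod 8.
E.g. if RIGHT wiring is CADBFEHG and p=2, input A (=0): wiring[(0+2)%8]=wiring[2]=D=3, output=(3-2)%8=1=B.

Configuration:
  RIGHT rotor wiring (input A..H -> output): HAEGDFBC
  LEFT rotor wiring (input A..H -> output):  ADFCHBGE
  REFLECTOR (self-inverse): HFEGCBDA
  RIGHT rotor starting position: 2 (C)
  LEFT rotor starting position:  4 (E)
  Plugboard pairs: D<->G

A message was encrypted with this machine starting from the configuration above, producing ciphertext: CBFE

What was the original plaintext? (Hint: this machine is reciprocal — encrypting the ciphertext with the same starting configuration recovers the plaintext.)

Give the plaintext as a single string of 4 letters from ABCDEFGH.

Answer: FGAC

Derivation:
Char 1 ('C'): step: R->3, L=4; C->plug->C->R->C->L->C->refl->E->L'->E->R'->F->plug->F
Char 2 ('B'): step: R->4, L=4; B->plug->B->R->B->L->F->refl->B->L'->G->R'->D->plug->G
Char 3 ('F'): step: R->5, L=4; F->plug->F->R->H->L->G->refl->D->L'->A->R'->A->plug->A
Char 4 ('E'): step: R->6, L=4; E->plug->E->R->G->L->B->refl->F->L'->B->R'->C->plug->C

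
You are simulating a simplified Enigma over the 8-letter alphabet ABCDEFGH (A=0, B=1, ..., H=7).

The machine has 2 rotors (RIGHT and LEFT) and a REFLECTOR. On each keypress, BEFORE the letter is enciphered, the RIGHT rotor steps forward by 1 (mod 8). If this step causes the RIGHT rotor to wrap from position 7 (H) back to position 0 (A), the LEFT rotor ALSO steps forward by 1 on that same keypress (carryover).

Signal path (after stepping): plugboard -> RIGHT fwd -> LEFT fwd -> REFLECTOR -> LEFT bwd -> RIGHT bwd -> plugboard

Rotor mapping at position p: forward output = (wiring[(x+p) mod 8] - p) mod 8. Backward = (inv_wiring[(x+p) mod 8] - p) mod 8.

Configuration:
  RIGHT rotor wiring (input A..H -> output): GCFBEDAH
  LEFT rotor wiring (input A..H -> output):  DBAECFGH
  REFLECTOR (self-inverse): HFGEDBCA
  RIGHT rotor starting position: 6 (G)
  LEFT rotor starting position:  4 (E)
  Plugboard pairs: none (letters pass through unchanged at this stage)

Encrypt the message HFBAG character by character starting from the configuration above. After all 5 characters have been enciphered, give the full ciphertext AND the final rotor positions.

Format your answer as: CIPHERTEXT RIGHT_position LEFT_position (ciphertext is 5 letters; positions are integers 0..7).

Answer: FBHCB 3 5

Derivation:
Char 1 ('H'): step: R->7, L=4; H->plug->H->R->B->L->B->refl->F->L'->F->R'->F->plug->F
Char 2 ('F'): step: R->0, L->5 (L advanced); F->plug->F->R->D->L->G->refl->C->L'->C->R'->B->plug->B
Char 3 ('B'): step: R->1, L=5; B->plug->B->R->E->L->E->refl->D->L'->F->R'->H->plug->H
Char 4 ('A'): step: R->2, L=5; A->plug->A->R->D->L->G->refl->C->L'->C->R'->C->plug->C
Char 5 ('G'): step: R->3, L=5; G->plug->G->R->H->L->F->refl->B->L'->B->R'->B->plug->B
Final: ciphertext=FBHCB, RIGHT=3, LEFT=5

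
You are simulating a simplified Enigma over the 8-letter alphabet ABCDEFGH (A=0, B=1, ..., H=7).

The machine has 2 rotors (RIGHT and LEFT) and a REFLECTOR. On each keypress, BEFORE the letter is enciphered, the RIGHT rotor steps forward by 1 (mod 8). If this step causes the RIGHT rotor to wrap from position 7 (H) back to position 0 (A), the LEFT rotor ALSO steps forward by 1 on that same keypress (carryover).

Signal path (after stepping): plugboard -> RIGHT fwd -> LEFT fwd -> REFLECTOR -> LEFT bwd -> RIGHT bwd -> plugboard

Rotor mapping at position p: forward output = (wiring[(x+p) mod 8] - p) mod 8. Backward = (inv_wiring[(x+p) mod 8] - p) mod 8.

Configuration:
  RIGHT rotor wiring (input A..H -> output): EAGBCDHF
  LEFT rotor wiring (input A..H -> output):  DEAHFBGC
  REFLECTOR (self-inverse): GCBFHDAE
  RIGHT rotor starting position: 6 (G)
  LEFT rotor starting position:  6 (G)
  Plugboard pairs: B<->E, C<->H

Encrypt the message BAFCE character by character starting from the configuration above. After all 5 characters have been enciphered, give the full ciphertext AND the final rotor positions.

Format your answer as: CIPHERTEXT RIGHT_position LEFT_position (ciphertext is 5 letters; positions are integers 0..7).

Char 1 ('B'): step: R->7, L=6; B->plug->E->R->C->L->F->refl->D->L'->H->R'->D->plug->D
Char 2 ('A'): step: R->0, L->7 (L advanced); A->plug->A->R->E->L->A->refl->G->L'->F->R'->H->plug->C
Char 3 ('F'): step: R->1, L=7; F->plug->F->R->G->L->C->refl->B->L'->D->R'->H->plug->C
Char 4 ('C'): step: R->2, L=7; C->plug->H->R->G->L->C->refl->B->L'->D->R'->F->plug->F
Char 5 ('E'): step: R->3, L=7; E->plug->B->R->H->L->H->refl->E->L'->B->R'->F->plug->F
Final: ciphertext=DCCFF, RIGHT=3, LEFT=7

Answer: DCCFF 3 7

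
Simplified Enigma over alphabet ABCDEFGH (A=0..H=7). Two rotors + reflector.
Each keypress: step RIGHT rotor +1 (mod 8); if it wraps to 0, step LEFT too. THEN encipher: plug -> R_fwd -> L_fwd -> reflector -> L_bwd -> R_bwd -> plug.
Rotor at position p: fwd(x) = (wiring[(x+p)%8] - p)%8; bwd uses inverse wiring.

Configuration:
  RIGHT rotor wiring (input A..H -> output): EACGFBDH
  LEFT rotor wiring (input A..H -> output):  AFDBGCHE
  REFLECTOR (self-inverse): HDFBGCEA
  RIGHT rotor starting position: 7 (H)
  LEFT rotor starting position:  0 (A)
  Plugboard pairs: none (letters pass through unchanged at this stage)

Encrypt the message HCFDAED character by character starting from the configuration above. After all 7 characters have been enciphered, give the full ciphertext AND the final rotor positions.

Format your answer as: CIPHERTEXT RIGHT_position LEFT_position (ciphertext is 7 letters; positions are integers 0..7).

Answer: CEAGDGG 6 1

Derivation:
Char 1 ('H'): step: R->0, L->1 (L advanced); H->plug->H->R->H->L->H->refl->A->L'->C->R'->C->plug->C
Char 2 ('C'): step: R->1, L=1; C->plug->C->R->F->L->G->refl->E->L'->A->R'->E->plug->E
Char 3 ('F'): step: R->2, L=1; F->plug->F->R->F->L->G->refl->E->L'->A->R'->A->plug->A
Char 4 ('D'): step: R->3, L=1; D->plug->D->R->A->L->E->refl->G->L'->F->R'->G->plug->G
Char 5 ('A'): step: R->4, L=1; A->plug->A->R->B->L->C->refl->F->L'->D->R'->D->plug->D
Char 6 ('E'): step: R->5, L=1; E->plug->E->R->D->L->F->refl->C->L'->B->R'->G->plug->G
Char 7 ('D'): step: R->6, L=1; D->plug->D->R->C->L->A->refl->H->L'->H->R'->G->plug->G
Final: ciphertext=CEAGDGG, RIGHT=6, LEFT=1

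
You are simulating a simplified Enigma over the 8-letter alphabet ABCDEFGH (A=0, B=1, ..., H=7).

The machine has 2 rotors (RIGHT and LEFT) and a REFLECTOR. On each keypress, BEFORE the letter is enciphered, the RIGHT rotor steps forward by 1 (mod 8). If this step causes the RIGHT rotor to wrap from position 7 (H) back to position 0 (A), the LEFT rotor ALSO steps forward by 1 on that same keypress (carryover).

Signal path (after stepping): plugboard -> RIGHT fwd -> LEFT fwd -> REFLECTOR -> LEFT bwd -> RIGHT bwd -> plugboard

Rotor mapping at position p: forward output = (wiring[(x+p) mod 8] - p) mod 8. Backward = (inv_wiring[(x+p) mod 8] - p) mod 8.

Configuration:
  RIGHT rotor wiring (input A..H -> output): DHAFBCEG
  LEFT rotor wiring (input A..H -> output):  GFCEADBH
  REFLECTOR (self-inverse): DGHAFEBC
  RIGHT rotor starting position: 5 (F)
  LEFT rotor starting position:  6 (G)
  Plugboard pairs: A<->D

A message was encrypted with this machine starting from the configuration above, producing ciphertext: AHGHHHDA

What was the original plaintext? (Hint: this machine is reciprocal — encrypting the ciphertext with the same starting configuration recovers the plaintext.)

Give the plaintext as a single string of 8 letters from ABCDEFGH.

Answer: CAHGEDAH

Derivation:
Char 1 ('A'): step: R->6, L=6; A->plug->D->R->B->L->B->refl->G->L'->F->R'->C->plug->C
Char 2 ('H'): step: R->7, L=6; H->plug->H->R->F->L->G->refl->B->L'->B->R'->D->plug->A
Char 3 ('G'): step: R->0, L->7 (L advanced); G->plug->G->R->E->L->F->refl->E->L'->G->R'->H->plug->H
Char 4 ('H'): step: R->1, L=7; H->plug->H->R->C->L->G->refl->B->L'->F->R'->G->plug->G
Char 5 ('H'): step: R->2, L=7; H->plug->H->R->F->L->B->refl->G->L'->C->R'->E->plug->E
Char 6 ('H'): step: R->3, L=7; H->plug->H->R->F->L->B->refl->G->L'->C->R'->A->plug->D
Char 7 ('D'): step: R->4, L=7; D->plug->A->R->F->L->B->refl->G->L'->C->R'->D->plug->A
Char 8 ('A'): step: R->5, L=7; A->plug->D->R->G->L->E->refl->F->L'->E->R'->H->plug->H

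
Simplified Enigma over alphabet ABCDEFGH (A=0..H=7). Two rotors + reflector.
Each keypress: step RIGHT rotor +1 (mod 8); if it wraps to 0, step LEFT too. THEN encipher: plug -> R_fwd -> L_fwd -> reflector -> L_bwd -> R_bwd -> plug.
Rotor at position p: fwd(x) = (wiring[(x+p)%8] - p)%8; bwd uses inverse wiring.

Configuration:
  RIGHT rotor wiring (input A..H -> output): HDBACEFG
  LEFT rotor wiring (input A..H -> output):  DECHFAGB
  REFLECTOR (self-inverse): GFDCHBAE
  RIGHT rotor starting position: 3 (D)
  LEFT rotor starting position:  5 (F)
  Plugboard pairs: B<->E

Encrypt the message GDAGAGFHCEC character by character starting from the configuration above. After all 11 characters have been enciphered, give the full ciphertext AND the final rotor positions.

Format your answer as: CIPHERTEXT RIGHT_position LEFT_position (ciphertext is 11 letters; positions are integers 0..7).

Char 1 ('G'): step: R->4, L=5; G->plug->G->R->F->L->F->refl->B->L'->B->R'->C->plug->C
Char 2 ('D'): step: R->5, L=5; D->plug->D->R->C->L->E->refl->H->L'->E->R'->F->plug->F
Char 3 ('A'): step: R->6, L=5; A->plug->A->R->H->L->A->refl->G->L'->D->R'->E->plug->B
Char 4 ('G'): step: R->7, L=5; G->plug->G->R->F->L->F->refl->B->L'->B->R'->E->plug->B
Char 5 ('A'): step: R->0, L->6 (L advanced); A->plug->A->R->H->L->C->refl->D->L'->B->R'->C->plug->C
Char 6 ('G'): step: R->1, L=6; G->plug->G->R->F->L->B->refl->F->L'->C->R'->A->plug->A
Char 7 ('F'): step: R->2, L=6; F->plug->F->R->E->L->E->refl->H->L'->G->R'->B->plug->E
Char 8 ('H'): step: R->3, L=6; H->plug->H->R->G->L->H->refl->E->L'->E->R'->F->plug->F
Char 9 ('C'): step: R->4, L=6; C->plug->C->R->B->L->D->refl->C->L'->H->R'->F->plug->F
Char 10 ('E'): step: R->5, L=6; E->plug->B->R->A->L->A->refl->G->L'->D->R'->G->plug->G
Char 11 ('C'): step: R->6, L=6; C->plug->C->R->B->L->D->refl->C->L'->H->R'->A->plug->A
Final: ciphertext=CFBBCAEFFGA, RIGHT=6, LEFT=6

Answer: CFBBCAEFFGA 6 6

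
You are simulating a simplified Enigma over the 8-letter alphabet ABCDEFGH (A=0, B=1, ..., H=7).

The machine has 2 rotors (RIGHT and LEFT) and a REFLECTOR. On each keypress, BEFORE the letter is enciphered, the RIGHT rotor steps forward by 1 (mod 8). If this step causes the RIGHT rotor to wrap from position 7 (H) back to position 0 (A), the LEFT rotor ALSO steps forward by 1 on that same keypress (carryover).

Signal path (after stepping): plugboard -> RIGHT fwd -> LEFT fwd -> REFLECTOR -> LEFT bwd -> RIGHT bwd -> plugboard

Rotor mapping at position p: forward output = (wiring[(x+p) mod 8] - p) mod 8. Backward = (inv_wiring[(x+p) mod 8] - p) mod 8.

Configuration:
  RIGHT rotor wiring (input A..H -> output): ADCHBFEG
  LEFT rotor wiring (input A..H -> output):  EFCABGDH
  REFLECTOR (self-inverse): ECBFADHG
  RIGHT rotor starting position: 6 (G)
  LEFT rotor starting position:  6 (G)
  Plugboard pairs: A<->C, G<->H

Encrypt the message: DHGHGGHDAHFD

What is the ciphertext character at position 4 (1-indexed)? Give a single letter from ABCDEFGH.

Char 1 ('D'): step: R->7, L=6; D->plug->D->R->D->L->H->refl->G->L'->C->R'->F->plug->F
Char 2 ('H'): step: R->0, L->7 (L advanced); H->plug->G->R->E->L->B->refl->C->L'->F->R'->F->plug->F
Char 3 ('G'): step: R->1, L=7; G->plug->H->R->H->L->E->refl->A->L'->A->R'->D->plug->D
Char 4 ('H'): step: R->2, L=7; H->plug->G->R->G->L->H->refl->G->L'->C->R'->E->plug->E

E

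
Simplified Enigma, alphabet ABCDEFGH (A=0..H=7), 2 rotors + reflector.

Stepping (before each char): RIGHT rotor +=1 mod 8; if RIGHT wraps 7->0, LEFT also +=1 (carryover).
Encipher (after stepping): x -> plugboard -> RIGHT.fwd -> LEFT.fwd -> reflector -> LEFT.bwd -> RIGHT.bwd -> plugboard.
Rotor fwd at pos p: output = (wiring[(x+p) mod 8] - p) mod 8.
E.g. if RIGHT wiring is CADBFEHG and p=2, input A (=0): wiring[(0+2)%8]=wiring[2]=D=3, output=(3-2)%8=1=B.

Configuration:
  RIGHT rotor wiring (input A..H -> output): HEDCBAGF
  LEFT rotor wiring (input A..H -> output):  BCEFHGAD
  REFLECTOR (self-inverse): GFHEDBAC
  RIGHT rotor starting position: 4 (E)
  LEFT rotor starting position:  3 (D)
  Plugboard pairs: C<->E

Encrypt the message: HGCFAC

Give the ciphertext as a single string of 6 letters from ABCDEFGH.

Char 1 ('H'): step: R->5, L=3; H->plug->H->R->E->L->A->refl->G->L'->F->R'->G->plug->G
Char 2 ('G'): step: R->6, L=3; G->plug->G->R->D->L->F->refl->B->L'->H->R'->B->plug->B
Char 3 ('C'): step: R->7, L=3; C->plug->E->R->D->L->F->refl->B->L'->H->R'->H->plug->H
Char 4 ('F'): step: R->0, L->4 (L advanced); F->plug->F->R->A->L->D->refl->E->L'->C->R'->D->plug->D
Char 5 ('A'): step: R->1, L=4; A->plug->A->R->D->L->H->refl->C->L'->B->R'->C->plug->E
Char 6 ('C'): step: R->2, L=4; C->plug->E->R->E->L->F->refl->B->L'->H->R'->C->plug->E

Answer: GBHDEE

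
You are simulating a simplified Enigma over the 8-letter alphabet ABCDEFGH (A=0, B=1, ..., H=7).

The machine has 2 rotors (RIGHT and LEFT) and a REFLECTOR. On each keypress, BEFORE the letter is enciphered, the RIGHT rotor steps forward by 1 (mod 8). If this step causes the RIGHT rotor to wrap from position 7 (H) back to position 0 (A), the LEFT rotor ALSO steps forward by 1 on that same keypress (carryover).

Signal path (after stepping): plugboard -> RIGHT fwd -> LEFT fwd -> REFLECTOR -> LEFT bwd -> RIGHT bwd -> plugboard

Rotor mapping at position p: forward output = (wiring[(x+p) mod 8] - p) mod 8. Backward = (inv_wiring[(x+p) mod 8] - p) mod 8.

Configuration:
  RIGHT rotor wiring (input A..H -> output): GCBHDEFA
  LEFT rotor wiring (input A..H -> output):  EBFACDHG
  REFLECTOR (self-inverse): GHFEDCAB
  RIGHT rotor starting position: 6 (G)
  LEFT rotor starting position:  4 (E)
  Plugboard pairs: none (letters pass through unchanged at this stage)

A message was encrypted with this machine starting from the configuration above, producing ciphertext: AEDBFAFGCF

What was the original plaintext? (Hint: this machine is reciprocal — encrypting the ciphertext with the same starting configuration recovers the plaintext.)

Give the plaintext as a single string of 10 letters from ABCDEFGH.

Answer: HBEHDCHCDH

Derivation:
Char 1 ('A'): step: R->7, L=4; A->plug->A->R->B->L->H->refl->B->L'->G->R'->H->plug->H
Char 2 ('E'): step: R->0, L->5 (L advanced); E->plug->E->R->D->L->H->refl->B->L'->C->R'->B->plug->B
Char 3 ('D'): step: R->1, L=5; D->plug->D->R->C->L->B->refl->H->L'->D->R'->E->plug->E
Char 4 ('B'): step: R->2, L=5; B->plug->B->R->F->L->A->refl->G->L'->A->R'->H->plug->H
Char 5 ('F'): step: R->3, L=5; F->plug->F->R->D->L->H->refl->B->L'->C->R'->D->plug->D
Char 6 ('A'): step: R->4, L=5; A->plug->A->R->H->L->F->refl->C->L'->B->R'->C->plug->C
Char 7 ('F'): step: R->5, L=5; F->plug->F->R->E->L->E->refl->D->L'->G->R'->H->plug->H
Char 8 ('G'): step: R->6, L=5; G->plug->G->R->F->L->A->refl->G->L'->A->R'->C->plug->C
Char 9 ('C'): step: R->7, L=5; C->plug->C->R->D->L->H->refl->B->L'->C->R'->D->plug->D
Char 10 ('F'): step: R->0, L->6 (L advanced); F->plug->F->R->E->L->H->refl->B->L'->A->R'->H->plug->H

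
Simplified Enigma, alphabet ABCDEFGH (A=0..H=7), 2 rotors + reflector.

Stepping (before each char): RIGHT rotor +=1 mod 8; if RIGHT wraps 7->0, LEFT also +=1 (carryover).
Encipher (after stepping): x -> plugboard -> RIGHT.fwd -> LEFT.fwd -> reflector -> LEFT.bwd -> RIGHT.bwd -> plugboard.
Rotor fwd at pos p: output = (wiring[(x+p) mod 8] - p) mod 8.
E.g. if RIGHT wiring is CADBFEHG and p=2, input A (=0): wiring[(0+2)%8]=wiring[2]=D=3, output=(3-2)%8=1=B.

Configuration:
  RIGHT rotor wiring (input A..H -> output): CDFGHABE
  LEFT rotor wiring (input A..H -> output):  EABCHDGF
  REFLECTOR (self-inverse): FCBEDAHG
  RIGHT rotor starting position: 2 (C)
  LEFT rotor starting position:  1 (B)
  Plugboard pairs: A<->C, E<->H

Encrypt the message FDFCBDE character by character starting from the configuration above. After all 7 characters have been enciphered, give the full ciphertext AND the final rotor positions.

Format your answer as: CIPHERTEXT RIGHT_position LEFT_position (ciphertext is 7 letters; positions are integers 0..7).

Char 1 ('F'): step: R->3, L=1; F->plug->F->R->H->L->D->refl->E->L'->G->R'->D->plug->D
Char 2 ('D'): step: R->4, L=1; D->plug->D->R->A->L->H->refl->G->L'->D->R'->A->plug->C
Char 3 ('F'): step: R->5, L=1; F->plug->F->R->A->L->H->refl->G->L'->D->R'->A->plug->C
Char 4 ('C'): step: R->6, L=1; C->plug->A->R->D->L->G->refl->H->L'->A->R'->F->plug->F
Char 5 ('B'): step: R->7, L=1; B->plug->B->R->D->L->G->refl->H->L'->A->R'->F->plug->F
Char 6 ('D'): step: R->0, L->2 (L advanced); D->plug->D->R->G->L->C->refl->B->L'->D->R'->B->plug->B
Char 7 ('E'): step: R->1, L=2; E->plug->H->R->B->L->A->refl->F->L'->C->R'->A->plug->C
Final: ciphertext=DCCFFBC, RIGHT=1, LEFT=2

Answer: DCCFFBC 1 2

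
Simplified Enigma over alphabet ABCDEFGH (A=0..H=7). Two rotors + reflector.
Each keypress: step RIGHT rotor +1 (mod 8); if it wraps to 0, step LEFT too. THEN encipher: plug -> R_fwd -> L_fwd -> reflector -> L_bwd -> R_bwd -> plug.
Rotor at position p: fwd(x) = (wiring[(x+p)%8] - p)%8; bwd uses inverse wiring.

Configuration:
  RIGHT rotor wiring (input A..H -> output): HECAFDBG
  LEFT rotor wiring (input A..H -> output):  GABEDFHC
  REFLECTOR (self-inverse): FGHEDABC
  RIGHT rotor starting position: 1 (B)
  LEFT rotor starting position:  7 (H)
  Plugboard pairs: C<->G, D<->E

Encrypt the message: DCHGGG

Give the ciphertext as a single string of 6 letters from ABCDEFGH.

Char 1 ('D'): step: R->2, L=7; D->plug->E->R->H->L->A->refl->F->L'->E->R'->F->plug->F
Char 2 ('C'): step: R->3, L=7; C->plug->G->R->B->L->H->refl->C->L'->D->R'->E->plug->D
Char 3 ('H'): step: R->4, L=7; H->plug->H->R->E->L->F->refl->A->L'->H->R'->B->plug->B
Char 4 ('G'): step: R->5, L=7; G->plug->C->R->B->L->H->refl->C->L'->D->R'->G->plug->C
Char 5 ('G'): step: R->6, L=7; G->plug->C->R->B->L->H->refl->C->L'->D->R'->A->plug->A
Char 6 ('G'): step: R->7, L=7; G->plug->C->R->F->L->E->refl->D->L'->A->R'->B->plug->B

Answer: FDBCAB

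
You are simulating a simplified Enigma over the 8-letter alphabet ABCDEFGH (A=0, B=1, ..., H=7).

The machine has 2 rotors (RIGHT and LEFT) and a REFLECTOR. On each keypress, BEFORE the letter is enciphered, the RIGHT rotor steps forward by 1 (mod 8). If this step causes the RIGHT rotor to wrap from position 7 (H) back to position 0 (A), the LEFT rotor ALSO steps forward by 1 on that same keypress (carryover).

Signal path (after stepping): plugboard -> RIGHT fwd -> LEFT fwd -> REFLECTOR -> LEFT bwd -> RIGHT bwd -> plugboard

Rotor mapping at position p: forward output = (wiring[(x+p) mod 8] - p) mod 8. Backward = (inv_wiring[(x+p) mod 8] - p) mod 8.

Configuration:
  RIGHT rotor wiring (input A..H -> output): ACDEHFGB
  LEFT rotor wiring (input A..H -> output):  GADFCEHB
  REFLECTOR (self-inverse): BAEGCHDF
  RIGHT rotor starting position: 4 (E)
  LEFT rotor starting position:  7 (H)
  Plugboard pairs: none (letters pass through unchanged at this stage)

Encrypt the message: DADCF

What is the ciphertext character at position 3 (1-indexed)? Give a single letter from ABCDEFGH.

Char 1 ('D'): step: R->5, L=7; D->plug->D->R->D->L->E->refl->C->L'->A->R'->A->plug->A
Char 2 ('A'): step: R->6, L=7; A->plug->A->R->A->L->C->refl->E->L'->D->R'->B->plug->B
Char 3 ('D'): step: R->7, L=7; D->plug->D->R->E->L->G->refl->D->L'->F->R'->E->plug->E

E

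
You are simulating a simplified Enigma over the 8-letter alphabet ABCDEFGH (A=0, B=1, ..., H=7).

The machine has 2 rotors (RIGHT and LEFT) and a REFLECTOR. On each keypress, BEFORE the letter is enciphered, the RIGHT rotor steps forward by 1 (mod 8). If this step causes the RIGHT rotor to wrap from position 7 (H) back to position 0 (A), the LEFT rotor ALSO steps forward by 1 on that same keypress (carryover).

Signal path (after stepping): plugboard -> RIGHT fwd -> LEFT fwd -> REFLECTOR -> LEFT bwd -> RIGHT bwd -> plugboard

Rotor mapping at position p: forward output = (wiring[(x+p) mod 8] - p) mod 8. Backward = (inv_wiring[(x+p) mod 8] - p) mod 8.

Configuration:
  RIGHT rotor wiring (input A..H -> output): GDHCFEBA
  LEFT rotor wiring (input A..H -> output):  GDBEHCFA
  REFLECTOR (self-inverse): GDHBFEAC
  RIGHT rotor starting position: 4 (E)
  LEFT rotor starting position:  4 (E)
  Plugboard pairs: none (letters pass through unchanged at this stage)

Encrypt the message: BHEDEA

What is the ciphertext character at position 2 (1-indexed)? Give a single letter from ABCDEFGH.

Char 1 ('B'): step: R->5, L=4; B->plug->B->R->E->L->C->refl->H->L'->F->R'->G->plug->G
Char 2 ('H'): step: R->6, L=4; H->plug->H->R->G->L->F->refl->E->L'->D->R'->A->plug->A

A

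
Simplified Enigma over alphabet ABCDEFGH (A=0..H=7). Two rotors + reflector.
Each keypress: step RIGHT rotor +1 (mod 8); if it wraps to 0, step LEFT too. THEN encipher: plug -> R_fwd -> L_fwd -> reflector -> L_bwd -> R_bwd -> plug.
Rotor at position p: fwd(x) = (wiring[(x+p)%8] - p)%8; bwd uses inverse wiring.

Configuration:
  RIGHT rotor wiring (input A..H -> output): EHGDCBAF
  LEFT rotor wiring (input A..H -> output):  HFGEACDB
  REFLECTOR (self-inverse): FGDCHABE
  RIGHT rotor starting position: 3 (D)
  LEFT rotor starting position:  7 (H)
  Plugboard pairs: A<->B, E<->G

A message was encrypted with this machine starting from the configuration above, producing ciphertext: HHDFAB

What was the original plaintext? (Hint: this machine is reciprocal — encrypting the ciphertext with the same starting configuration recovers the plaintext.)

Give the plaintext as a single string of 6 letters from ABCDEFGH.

Answer: FGEDGA

Derivation:
Char 1 ('H'): step: R->4, L=7; H->plug->H->R->H->L->E->refl->H->L'->D->R'->F->plug->F
Char 2 ('H'): step: R->5, L=7; H->plug->H->R->F->L->B->refl->G->L'->C->R'->E->plug->G
Char 3 ('D'): step: R->6, L=7; D->plug->D->R->B->L->A->refl->F->L'->E->R'->G->plug->E
Char 4 ('F'): step: R->7, L=7; F->plug->F->R->D->L->H->refl->E->L'->H->R'->D->plug->D
Char 5 ('A'): step: R->0, L->0 (L advanced); A->plug->B->R->H->L->B->refl->G->L'->C->R'->E->plug->G
Char 6 ('B'): step: R->1, L=0; B->plug->A->R->G->L->D->refl->C->L'->F->R'->B->plug->A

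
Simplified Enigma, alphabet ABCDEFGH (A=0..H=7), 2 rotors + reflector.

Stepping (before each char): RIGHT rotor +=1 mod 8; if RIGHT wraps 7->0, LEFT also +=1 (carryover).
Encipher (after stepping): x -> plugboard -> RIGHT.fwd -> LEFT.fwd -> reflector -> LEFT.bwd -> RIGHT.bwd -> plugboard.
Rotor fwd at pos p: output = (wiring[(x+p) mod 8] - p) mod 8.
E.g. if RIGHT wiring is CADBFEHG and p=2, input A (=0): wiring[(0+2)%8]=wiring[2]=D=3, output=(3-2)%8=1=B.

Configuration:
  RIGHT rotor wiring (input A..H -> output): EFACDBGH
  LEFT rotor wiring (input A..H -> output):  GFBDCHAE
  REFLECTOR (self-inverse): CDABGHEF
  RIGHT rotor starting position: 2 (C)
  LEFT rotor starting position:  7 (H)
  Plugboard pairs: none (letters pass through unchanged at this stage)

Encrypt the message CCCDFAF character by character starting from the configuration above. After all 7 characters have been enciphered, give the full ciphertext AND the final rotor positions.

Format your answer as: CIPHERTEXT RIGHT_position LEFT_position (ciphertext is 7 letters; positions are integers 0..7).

Answer: DGAGGGC 1 0

Derivation:
Char 1 ('C'): step: R->3, L=7; C->plug->C->R->G->L->A->refl->C->L'->D->R'->D->plug->D
Char 2 ('C'): step: R->4, L=7; C->plug->C->R->C->L->G->refl->E->L'->E->R'->G->plug->G
Char 3 ('C'): step: R->5, L=7; C->plug->C->R->C->L->G->refl->E->L'->E->R'->A->plug->A
Char 4 ('D'): step: R->6, L=7; D->plug->D->R->H->L->B->refl->D->L'->F->R'->G->plug->G
Char 5 ('F'): step: R->7, L=7; F->plug->F->R->E->L->E->refl->G->L'->C->R'->G->plug->G
Char 6 ('A'): step: R->0, L->0 (L advanced); A->plug->A->R->E->L->C->refl->A->L'->G->R'->G->plug->G
Char 7 ('F'): step: R->1, L=0; F->plug->F->R->F->L->H->refl->F->L'->B->R'->C->plug->C
Final: ciphertext=DGAGGGC, RIGHT=1, LEFT=0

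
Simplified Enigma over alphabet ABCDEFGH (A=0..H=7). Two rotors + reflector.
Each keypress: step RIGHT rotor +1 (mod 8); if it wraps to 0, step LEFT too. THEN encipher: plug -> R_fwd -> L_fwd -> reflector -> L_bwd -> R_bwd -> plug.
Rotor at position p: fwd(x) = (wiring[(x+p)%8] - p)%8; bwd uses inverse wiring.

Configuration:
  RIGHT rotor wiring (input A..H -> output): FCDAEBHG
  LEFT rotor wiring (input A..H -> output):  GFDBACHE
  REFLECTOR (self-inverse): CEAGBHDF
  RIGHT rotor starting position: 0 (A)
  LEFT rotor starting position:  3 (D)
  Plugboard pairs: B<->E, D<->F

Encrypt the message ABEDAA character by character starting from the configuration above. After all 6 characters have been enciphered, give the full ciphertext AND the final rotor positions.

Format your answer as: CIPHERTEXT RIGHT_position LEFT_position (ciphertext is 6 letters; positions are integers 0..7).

Answer: EHDGGD 6 3

Derivation:
Char 1 ('A'): step: R->1, L=3; A->plug->A->R->B->L->F->refl->H->L'->C->R'->B->plug->E
Char 2 ('B'): step: R->2, L=3; B->plug->E->R->F->L->D->refl->G->L'->A->R'->H->plug->H
Char 3 ('E'): step: R->3, L=3; E->plug->B->R->B->L->F->refl->H->L'->C->R'->F->plug->D
Char 4 ('D'): step: R->4, L=3; D->plug->F->R->G->L->C->refl->A->L'->H->R'->G->plug->G
Char 5 ('A'): step: R->5, L=3; A->plug->A->R->E->L->B->refl->E->L'->D->R'->G->plug->G
Char 6 ('A'): step: R->6, L=3; A->plug->A->R->B->L->F->refl->H->L'->C->R'->F->plug->D
Final: ciphertext=EHDGGD, RIGHT=6, LEFT=3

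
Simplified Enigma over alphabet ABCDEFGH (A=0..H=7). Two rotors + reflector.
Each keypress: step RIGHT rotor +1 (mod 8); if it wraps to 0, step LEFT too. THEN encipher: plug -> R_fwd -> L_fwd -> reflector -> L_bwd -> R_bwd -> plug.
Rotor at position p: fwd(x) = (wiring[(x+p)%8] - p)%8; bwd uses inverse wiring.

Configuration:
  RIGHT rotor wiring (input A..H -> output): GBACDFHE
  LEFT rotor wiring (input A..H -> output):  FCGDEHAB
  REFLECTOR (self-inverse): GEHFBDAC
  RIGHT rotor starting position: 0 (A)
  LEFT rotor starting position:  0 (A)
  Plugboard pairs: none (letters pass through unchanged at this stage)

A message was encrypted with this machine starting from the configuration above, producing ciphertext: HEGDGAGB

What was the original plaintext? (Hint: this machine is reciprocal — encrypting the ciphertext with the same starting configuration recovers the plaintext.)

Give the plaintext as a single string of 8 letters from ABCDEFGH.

Answer: CCCCDGCE

Derivation:
Char 1 ('H'): step: R->1, L=0; H->plug->H->R->F->L->H->refl->C->L'->B->R'->C->plug->C
Char 2 ('E'): step: R->2, L=0; E->plug->E->R->F->L->H->refl->C->L'->B->R'->C->plug->C
Char 3 ('G'): step: R->3, L=0; G->plug->G->R->G->L->A->refl->G->L'->C->R'->C->plug->C
Char 4 ('D'): step: R->4, L=0; D->plug->D->R->A->L->F->refl->D->L'->D->R'->C->plug->C
Char 5 ('G'): step: R->5, L=0; G->plug->G->R->F->L->H->refl->C->L'->B->R'->D->plug->D
Char 6 ('A'): step: R->6, L=0; A->plug->A->R->B->L->C->refl->H->L'->F->R'->G->plug->G
Char 7 ('G'): step: R->7, L=0; G->plug->G->R->G->L->A->refl->G->L'->C->R'->C->plug->C
Char 8 ('B'): step: R->0, L->1 (L advanced); B->plug->B->R->B->L->F->refl->D->L'->D->R'->E->plug->E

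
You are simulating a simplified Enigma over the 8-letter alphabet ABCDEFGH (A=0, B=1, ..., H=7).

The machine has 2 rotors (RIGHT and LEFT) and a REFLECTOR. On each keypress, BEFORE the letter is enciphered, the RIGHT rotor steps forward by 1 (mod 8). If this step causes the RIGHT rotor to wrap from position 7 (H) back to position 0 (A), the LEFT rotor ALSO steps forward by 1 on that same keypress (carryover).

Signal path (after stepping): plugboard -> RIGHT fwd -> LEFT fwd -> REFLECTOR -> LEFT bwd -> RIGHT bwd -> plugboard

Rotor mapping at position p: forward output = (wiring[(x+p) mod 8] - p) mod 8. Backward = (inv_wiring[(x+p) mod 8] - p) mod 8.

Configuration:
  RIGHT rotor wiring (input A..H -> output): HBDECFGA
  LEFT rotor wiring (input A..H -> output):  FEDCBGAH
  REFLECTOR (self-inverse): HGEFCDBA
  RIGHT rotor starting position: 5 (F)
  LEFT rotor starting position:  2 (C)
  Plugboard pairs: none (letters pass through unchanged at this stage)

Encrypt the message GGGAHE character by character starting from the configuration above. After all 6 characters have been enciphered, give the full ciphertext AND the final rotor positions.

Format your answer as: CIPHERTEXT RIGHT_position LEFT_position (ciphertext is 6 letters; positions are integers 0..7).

Answer: AEBGCF 3 3

Derivation:
Char 1 ('G'): step: R->6, L=2; G->plug->G->R->E->L->G->refl->B->L'->A->R'->A->plug->A
Char 2 ('G'): step: R->7, L=2; G->plug->G->R->G->L->D->refl->F->L'->F->R'->E->plug->E
Char 3 ('G'): step: R->0, L->3 (L advanced); G->plug->G->R->G->L->B->refl->G->L'->B->R'->B->plug->B
Char 4 ('A'): step: R->1, L=3; A->plug->A->R->A->L->H->refl->A->L'->H->R'->G->plug->G
Char 5 ('H'): step: R->2, L=3; H->plug->H->R->H->L->A->refl->H->L'->A->R'->C->plug->C
Char 6 ('E'): step: R->3, L=3; E->plug->E->R->F->L->C->refl->E->L'->E->R'->F->plug->F
Final: ciphertext=AEBGCF, RIGHT=3, LEFT=3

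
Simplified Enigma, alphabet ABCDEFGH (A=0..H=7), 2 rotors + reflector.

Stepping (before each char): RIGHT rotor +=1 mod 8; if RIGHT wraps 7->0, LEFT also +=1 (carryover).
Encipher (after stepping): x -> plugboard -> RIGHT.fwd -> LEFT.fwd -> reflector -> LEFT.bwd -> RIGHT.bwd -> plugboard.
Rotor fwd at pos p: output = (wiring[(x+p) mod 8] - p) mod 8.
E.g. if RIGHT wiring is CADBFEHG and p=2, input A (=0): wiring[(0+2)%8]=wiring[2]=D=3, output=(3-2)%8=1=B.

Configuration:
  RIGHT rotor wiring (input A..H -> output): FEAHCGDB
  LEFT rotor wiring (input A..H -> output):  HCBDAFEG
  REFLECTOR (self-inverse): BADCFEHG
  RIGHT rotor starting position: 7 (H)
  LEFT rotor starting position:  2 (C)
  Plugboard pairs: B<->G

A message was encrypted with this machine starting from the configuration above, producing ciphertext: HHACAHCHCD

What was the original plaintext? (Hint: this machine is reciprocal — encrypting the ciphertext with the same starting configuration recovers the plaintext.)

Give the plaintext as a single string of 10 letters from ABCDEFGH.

Answer: AFFDCADAFF

Derivation:
Char 1 ('H'): step: R->0, L->3 (L advanced); H->plug->H->R->B->L->F->refl->E->L'->F->R'->A->plug->A
Char 2 ('H'): step: R->1, L=3; H->plug->H->R->E->L->D->refl->C->L'->C->R'->F->plug->F
Char 3 ('A'): step: R->2, L=3; A->plug->A->R->G->L->H->refl->G->L'->H->R'->F->plug->F
Char 4 ('C'): step: R->3, L=3; C->plug->C->R->D->L->B->refl->A->L'->A->R'->D->plug->D
Char 5 ('A'): step: R->4, L=3; A->plug->A->R->G->L->H->refl->G->L'->H->R'->C->plug->C
Char 6 ('H'): step: R->5, L=3; H->plug->H->R->F->L->E->refl->F->L'->B->R'->A->plug->A
Char 7 ('C'): step: R->6, L=3; C->plug->C->R->H->L->G->refl->H->L'->G->R'->D->plug->D
Char 8 ('H'): step: R->7, L=3; H->plug->H->R->E->L->D->refl->C->L'->C->R'->A->plug->A
Char 9 ('C'): step: R->0, L->4 (L advanced); C->plug->C->R->A->L->E->refl->F->L'->G->R'->F->plug->F
Char 10 ('D'): step: R->1, L=4; D->plug->D->R->B->L->B->refl->A->L'->C->R'->F->plug->F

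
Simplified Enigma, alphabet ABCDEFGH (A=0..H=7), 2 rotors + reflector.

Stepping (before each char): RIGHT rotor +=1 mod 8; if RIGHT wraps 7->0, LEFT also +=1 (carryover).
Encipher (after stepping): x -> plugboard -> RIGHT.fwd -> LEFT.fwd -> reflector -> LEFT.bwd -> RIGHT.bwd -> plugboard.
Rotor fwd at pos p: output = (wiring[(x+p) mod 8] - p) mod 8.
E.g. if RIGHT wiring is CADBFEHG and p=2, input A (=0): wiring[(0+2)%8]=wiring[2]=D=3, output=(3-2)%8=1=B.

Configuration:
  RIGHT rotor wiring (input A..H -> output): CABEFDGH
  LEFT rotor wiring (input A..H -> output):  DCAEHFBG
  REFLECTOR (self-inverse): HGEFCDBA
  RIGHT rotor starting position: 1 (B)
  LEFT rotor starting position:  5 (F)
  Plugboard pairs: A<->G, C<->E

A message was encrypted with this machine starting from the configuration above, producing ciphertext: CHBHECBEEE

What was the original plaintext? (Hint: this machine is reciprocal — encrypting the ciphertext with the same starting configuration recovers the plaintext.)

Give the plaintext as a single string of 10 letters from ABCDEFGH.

Answer: FEGGHAGDCB

Derivation:
Char 1 ('C'): step: R->2, L=5; C->plug->E->R->E->L->F->refl->D->L'->F->R'->F->plug->F
Char 2 ('H'): step: R->3, L=5; H->plug->H->R->G->L->H->refl->A->L'->A->R'->C->plug->E
Char 3 ('B'): step: R->4, L=5; B->plug->B->R->H->L->C->refl->E->L'->B->R'->A->plug->G
Char 4 ('H'): step: R->5, L=5; H->plug->H->R->A->L->A->refl->H->L'->G->R'->A->plug->G
Char 5 ('E'): step: R->6, L=5; E->plug->C->R->E->L->F->refl->D->L'->F->R'->H->plug->H
Char 6 ('C'): step: R->7, L=5; C->plug->E->R->F->L->D->refl->F->L'->E->R'->G->plug->A
Char 7 ('B'): step: R->0, L->6 (L advanced); B->plug->B->R->A->L->D->refl->F->L'->C->R'->A->plug->G
Char 8 ('E'): step: R->1, L=6; E->plug->C->R->D->L->E->refl->C->L'->E->R'->D->plug->D
Char 9 ('E'): step: R->2, L=6; E->plug->C->R->D->L->E->refl->C->L'->E->R'->E->plug->C
Char 10 ('E'): step: R->3, L=6; E->plug->C->R->A->L->D->refl->F->L'->C->R'->B->plug->B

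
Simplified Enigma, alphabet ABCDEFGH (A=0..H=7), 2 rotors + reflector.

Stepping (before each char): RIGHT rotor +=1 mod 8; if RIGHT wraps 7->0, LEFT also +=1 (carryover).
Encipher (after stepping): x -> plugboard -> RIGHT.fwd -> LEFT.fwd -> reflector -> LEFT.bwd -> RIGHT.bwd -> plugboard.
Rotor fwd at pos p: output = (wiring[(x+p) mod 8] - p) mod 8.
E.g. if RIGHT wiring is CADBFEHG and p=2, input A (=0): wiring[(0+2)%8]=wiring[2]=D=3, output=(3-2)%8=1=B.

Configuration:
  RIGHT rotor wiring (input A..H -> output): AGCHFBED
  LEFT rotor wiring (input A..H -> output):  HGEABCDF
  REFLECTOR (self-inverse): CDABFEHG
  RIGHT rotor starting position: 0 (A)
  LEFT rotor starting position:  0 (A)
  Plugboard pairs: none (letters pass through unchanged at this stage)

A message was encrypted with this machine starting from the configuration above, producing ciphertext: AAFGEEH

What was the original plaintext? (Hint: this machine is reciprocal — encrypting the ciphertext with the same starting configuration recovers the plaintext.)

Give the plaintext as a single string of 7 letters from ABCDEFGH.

Char 1 ('A'): step: R->1, L=0; A->plug->A->R->F->L->C->refl->A->L'->D->R'->F->plug->F
Char 2 ('A'): step: R->2, L=0; A->plug->A->R->A->L->H->refl->G->L'->B->R'->F->plug->F
Char 3 ('F'): step: R->3, L=0; F->plug->F->R->F->L->C->refl->A->L'->D->R'->G->plug->G
Char 4 ('G'): step: R->4, L=0; G->plug->G->R->G->L->D->refl->B->L'->E->R'->E->plug->E
Char 5 ('E'): step: R->5, L=0; E->plug->E->R->B->L->G->refl->H->L'->A->R'->H->plug->H
Char 6 ('E'): step: R->6, L=0; E->plug->E->R->E->L->B->refl->D->L'->G->R'->A->plug->A
Char 7 ('H'): step: R->7, L=0; H->plug->H->R->F->L->C->refl->A->L'->D->R'->D->plug->D

Answer: FFGEHAD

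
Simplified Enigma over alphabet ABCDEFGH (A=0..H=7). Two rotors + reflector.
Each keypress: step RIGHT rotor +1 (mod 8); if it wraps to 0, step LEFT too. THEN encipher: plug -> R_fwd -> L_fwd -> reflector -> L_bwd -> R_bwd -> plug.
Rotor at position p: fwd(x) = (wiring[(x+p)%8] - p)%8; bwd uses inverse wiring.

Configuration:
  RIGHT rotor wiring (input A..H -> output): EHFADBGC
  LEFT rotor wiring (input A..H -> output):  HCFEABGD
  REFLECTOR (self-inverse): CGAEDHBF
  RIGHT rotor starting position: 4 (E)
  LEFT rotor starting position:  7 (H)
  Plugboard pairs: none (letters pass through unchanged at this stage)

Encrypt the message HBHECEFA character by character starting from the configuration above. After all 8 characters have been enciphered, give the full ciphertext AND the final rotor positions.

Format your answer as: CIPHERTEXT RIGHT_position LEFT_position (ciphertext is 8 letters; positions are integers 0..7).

Char 1 ('H'): step: R->5, L=7; H->plug->H->R->G->L->C->refl->A->L'->B->R'->B->plug->B
Char 2 ('B'): step: R->6, L=7; B->plug->B->R->E->L->F->refl->H->L'->H->R'->E->plug->E
Char 3 ('H'): step: R->7, L=7; H->plug->H->R->H->L->H->refl->F->L'->E->R'->F->plug->F
Char 4 ('E'): step: R->0, L->0 (L advanced); E->plug->E->R->D->L->E->refl->D->L'->H->R'->B->plug->B
Char 5 ('C'): step: R->1, L=0; C->plug->C->R->H->L->D->refl->E->L'->D->R'->H->plug->H
Char 6 ('E'): step: R->2, L=0; E->plug->E->R->E->L->A->refl->C->L'->B->R'->C->plug->C
Char 7 ('F'): step: R->3, L=0; F->plug->F->R->B->L->C->refl->A->L'->E->R'->G->plug->G
Char 8 ('A'): step: R->4, L=0; A->plug->A->R->H->L->D->refl->E->L'->D->R'->F->plug->F
Final: ciphertext=BEFBHCGF, RIGHT=4, LEFT=0

Answer: BEFBHCGF 4 0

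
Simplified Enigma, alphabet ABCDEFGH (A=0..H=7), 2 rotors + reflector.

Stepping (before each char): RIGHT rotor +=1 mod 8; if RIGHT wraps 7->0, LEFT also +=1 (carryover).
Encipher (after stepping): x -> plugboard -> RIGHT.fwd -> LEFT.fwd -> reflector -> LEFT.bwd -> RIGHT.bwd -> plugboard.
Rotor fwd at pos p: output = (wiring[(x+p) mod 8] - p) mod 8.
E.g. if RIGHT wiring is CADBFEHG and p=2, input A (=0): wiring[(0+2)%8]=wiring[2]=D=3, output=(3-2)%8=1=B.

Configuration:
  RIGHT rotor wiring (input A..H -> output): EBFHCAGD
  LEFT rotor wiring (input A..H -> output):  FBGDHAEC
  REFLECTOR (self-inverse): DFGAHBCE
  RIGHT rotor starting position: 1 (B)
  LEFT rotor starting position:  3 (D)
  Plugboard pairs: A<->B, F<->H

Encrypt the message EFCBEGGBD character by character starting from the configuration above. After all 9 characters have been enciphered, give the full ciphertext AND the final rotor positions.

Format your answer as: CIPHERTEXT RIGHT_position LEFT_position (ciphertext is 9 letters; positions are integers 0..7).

Char 1 ('E'): step: R->2, L=3; E->plug->E->R->E->L->H->refl->E->L'->B->R'->F->plug->H
Char 2 ('F'): step: R->3, L=3; F->plug->H->R->C->L->F->refl->B->L'->D->R'->D->plug->D
Char 3 ('C'): step: R->4, L=3; C->plug->C->R->C->L->F->refl->B->L'->D->R'->H->plug->F
Char 4 ('B'): step: R->5, L=3; B->plug->A->R->D->L->B->refl->F->L'->C->R'->G->plug->G
Char 5 ('E'): step: R->6, L=3; E->plug->E->R->H->L->D->refl->A->L'->A->R'->A->plug->B
Char 6 ('G'): step: R->7, L=3; G->plug->G->R->B->L->E->refl->H->L'->E->R'->A->plug->B
Char 7 ('G'): step: R->0, L->4 (L advanced); G->plug->G->R->G->L->C->refl->G->L'->D->R'->H->plug->F
Char 8 ('B'): step: R->1, L=4; B->plug->A->R->A->L->D->refl->A->L'->C->R'->G->plug->G
Char 9 ('D'): step: R->2, L=4; D->plug->D->R->G->L->C->refl->G->L'->D->R'->A->plug->B
Final: ciphertext=HDFGBBFGB, RIGHT=2, LEFT=4

Answer: HDFGBBFGB 2 4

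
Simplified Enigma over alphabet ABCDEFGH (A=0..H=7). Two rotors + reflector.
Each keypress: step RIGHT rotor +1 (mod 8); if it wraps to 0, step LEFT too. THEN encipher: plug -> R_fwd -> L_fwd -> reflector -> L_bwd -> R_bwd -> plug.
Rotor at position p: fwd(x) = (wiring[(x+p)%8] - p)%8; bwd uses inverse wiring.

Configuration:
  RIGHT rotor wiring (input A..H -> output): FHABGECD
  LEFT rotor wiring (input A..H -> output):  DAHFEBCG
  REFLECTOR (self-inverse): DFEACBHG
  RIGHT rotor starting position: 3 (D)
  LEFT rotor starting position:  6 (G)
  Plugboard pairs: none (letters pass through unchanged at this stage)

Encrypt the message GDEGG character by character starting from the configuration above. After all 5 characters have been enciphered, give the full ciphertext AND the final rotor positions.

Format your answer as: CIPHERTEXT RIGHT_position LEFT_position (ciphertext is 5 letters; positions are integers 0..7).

Answer: AFABA 0 7

Derivation:
Char 1 ('G'): step: R->4, L=6; G->plug->G->R->E->L->B->refl->F->L'->C->R'->A->plug->A
Char 2 ('D'): step: R->5, L=6; D->plug->D->R->A->L->E->refl->C->L'->D->R'->F->plug->F
Char 3 ('E'): step: R->6, L=6; E->plug->E->R->C->L->F->refl->B->L'->E->R'->A->plug->A
Char 4 ('G'): step: R->7, L=6; G->plug->G->R->F->L->H->refl->G->L'->G->R'->B->plug->B
Char 5 ('G'): step: R->0, L->7 (L advanced); G->plug->G->R->C->L->B->refl->F->L'->F->R'->A->plug->A
Final: ciphertext=AFABA, RIGHT=0, LEFT=7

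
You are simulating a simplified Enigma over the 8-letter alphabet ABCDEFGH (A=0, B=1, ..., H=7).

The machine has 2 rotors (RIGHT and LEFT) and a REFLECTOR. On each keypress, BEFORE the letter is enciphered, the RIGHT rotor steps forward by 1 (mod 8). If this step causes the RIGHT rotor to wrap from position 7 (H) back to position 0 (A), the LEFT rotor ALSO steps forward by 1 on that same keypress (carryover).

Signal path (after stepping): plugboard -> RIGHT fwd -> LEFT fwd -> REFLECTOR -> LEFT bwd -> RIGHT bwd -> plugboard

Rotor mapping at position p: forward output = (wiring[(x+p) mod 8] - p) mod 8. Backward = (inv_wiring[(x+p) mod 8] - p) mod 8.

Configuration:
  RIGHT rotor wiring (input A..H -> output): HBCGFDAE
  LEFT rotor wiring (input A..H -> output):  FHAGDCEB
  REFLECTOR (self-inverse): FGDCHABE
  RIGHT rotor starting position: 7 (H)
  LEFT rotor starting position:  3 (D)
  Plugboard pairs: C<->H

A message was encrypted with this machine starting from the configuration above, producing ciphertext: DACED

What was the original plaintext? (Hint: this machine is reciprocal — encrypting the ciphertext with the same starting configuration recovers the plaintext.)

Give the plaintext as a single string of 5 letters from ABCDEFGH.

Answer: GCGFG

Derivation:
Char 1 ('D'): step: R->0, L->4 (L advanced); D->plug->D->R->G->L->E->refl->H->L'->A->R'->G->plug->G
Char 2 ('A'): step: R->1, L=4; A->plug->A->R->A->L->H->refl->E->L'->G->R'->H->plug->C
Char 3 ('C'): step: R->2, L=4; C->plug->H->R->H->L->C->refl->D->L'->F->R'->G->plug->G
Char 4 ('E'): step: R->3, L=4; E->plug->E->R->B->L->G->refl->B->L'->E->R'->F->plug->F
Char 5 ('D'): step: R->4, L=4; D->plug->D->R->A->L->H->refl->E->L'->G->R'->G->plug->G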